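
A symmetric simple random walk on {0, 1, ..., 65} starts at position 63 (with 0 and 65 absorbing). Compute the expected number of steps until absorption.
E[τ | X_0 = 63] = 126

Let v_k = E[τ | X_0 = k]. Boundary: v_0 = v_65 = 0. Recurrence: v_k = 1 + (v_{k-1} + v_{k+1})/2 for 1 ≤ k ≤ 64. The particular solution to v_k − (v_{k-1} + v_{k+1})/2 = 1 is v_k = −k^2. Adding homogeneous solution A + B k and matching boundaries gives v_k = k (65 − k). Substituting k = 63: v_63 = 63 · 2 = 126.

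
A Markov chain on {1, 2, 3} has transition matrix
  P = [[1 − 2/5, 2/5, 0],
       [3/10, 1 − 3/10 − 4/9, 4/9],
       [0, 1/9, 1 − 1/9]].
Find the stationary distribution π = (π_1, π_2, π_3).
π = (3/23, 4/23, 16/23)

This is a birth-death chain on three states, which satisfies detailed balance: π_1 · P_{12} = π_2 · P_{21} and π_2 · P_{23} = π_3 · P_{32}.
From π_1 · 2/5 = π_2 · 3/10: π_2/π_1 = (2/5)/(3/10) = 4/3.
From π_2 · 4/9 = π_3 · 1/9: π_3/π_2 = (4/9)/(1/9) = 4.
Take π_1 proportional to 1; then unnormalized π = (1, 4/3, 16/3). Normalize by dividing by the sum 23/3:
  π = (3/23, 4/23, 16/23).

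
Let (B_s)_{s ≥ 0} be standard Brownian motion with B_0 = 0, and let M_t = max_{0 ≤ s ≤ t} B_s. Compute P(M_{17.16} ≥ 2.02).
P(M_{17.16} ≥ 2.02) = 2·P(B_{17.16} ≥ 2.02) = 2(1 − Φ(2.02/√17.16)) ≈ 0.6258

By the reflection principle for Brownian motion, P(M_t ≥ a) = 2 · P(B_t ≥ a) for a ≥ 0. Since B_t ~ N(0, t), P(B_t ≥ 2.02) = 1 − Φ(2.02/√t) = 1 − Φ(2.02/√17.16) = 1 − Φ(0.4876). So
  P(M_{17.16} ≥ 2.02) = 2(1 − Φ(0.4876)) ≈ 0.6258.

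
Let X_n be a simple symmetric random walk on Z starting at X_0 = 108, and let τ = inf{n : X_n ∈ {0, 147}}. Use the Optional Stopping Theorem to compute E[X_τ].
E[X_τ] = 108

X_n is a martingale and τ is a bounded-mean stopping time (indeed τ is finite a.s. with bounded expectation since the walk is in a bounded region). By the OST, E[X_τ] = E[X_0] = 108. Equivalently: E[X_τ] = 147 · P(hit 147 first) + 0 · P(hit 0 first) = 147 · (108/147) = 108.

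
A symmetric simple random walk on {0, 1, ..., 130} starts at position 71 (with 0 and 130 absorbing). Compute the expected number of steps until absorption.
E[τ | X_0 = 71] = 4189

Let v_k = E[τ | X_0 = k]. Boundary: v_0 = v_130 = 0. Recurrence: v_k = 1 + (v_{k-1} + v_{k+1})/2 for 1 ≤ k ≤ 129. The particular solution to v_k − (v_{k-1} + v_{k+1})/2 = 1 is v_k = −k^2. Adding homogeneous solution A + B k and matching boundaries gives v_k = k (130 − k). Substituting k = 71: v_71 = 71 · 59 = 4189.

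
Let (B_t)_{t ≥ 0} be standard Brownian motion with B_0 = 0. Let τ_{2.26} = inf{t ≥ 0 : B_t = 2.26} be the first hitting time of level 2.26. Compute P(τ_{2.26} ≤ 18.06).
P(τ_{2.26} ≤ 18.06) = 2(1 − Φ(2.26/√18.06)) = 2(1 − Φ(0.5318)) ≈ 0.5949

By the reflection principle for standard BM, P(τ_b ≤ t) = 2 · P(B_t ≥ b). Since B_t ~ N(0, t), P(B_t ≥ 2.26) = 1 − Φ(2.26/√t) = 1 − Φ(2.26/√18.06) = 1 − Φ(0.5318) ≈ 0.29743. Doubling: P(τ_{2.26} ≤ 18.06) ≈ 2 · 0.29743 = 0.59486 ≈ 0.5949.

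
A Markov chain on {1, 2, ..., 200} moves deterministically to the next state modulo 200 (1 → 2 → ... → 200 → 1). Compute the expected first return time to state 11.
E[T_11 | X_0 = 11] = 200

The chain cycles deterministically, so starting at state 11 it returns in exactly 200 steps. Equivalently, the stationary distribution is uniform π_j = 1/200 for every state j, so by Kac's formula E[T_11] = 1/π_11 = 200.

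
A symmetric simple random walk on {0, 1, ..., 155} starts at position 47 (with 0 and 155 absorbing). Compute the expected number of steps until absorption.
E[τ | X_0 = 47] = 5076

Let v_k = E[τ | X_0 = k]. Boundary: v_0 = v_155 = 0. Recurrence: v_k = 1 + (v_{k-1} + v_{k+1})/2 for 1 ≤ k ≤ 154. The particular solution to v_k − (v_{k-1} + v_{k+1})/2 = 1 is v_k = −k^2. Adding homogeneous solution A + B k and matching boundaries gives v_k = k (155 − k). Substituting k = 47: v_47 = 47 · 108 = 5076.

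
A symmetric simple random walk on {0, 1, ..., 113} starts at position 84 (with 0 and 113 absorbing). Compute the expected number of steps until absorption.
E[τ | X_0 = 84] = 2436

Let v_k = E[τ | X_0 = k]. Boundary: v_0 = v_113 = 0. Recurrence: v_k = 1 + (v_{k-1} + v_{k+1})/2 for 1 ≤ k ≤ 112. The particular solution to v_k − (v_{k-1} + v_{k+1})/2 = 1 is v_k = −k^2. Adding homogeneous solution A + B k and matching boundaries gives v_k = k (113 − k). Substituting k = 84: v_84 = 84 · 29 = 2436.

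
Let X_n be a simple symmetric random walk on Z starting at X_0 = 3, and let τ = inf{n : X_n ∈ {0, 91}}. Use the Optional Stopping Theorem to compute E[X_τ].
E[X_τ] = 3

X_n is a martingale and τ is a bounded-mean stopping time (indeed τ is finite a.s. with bounded expectation since the walk is in a bounded region). By the OST, E[X_τ] = E[X_0] = 3. Equivalently: E[X_τ] = 91 · P(hit 91 first) + 0 · P(hit 0 first) = 91 · (3/91) = 3.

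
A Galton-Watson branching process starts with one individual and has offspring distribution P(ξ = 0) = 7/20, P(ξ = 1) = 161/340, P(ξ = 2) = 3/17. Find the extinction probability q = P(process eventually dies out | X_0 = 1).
q = 1

Mean offspring μ = 0·7/20 + 1·161/340 + 2·3/17 = 281/340 ≤ 1. For μ ≤ 1 with offspring not concentrated at 1, the Galton-Watson process goes extinct almost surely, so q = 1.
(Algebraic check: The pgf is f(s) = 7/20 + 161/340·s + 3/17·s². The extinction probability q is the smallest fixed point of f in [0, 1]. Setting s = f(s):
  3/17·s² + (161/340 − 1)·s + 7/20 = 0
  3/17·s² − (7/20 + 3/17)·s + 7/20 = 0
which factors as (s − 1)·(3/17·s − 7/20) = 0, giving roots s = 1 and s = (7/20)/(3/17) = 119/60. Since 119/60 ≥ 1, the smallest root in [0, 1] is s = 1.)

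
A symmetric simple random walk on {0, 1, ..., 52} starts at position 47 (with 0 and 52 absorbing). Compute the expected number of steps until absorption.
E[τ | X_0 = 47] = 235

Let v_k = E[τ | X_0 = k]. Boundary: v_0 = v_52 = 0. Recurrence: v_k = 1 + (v_{k-1} + v_{k+1})/2 for 1 ≤ k ≤ 51. The particular solution to v_k − (v_{k-1} + v_{k+1})/2 = 1 is v_k = −k^2. Adding homogeneous solution A + B k and matching boundaries gives v_k = k (52 − k). Substituting k = 47: v_47 = 47 · 5 = 235.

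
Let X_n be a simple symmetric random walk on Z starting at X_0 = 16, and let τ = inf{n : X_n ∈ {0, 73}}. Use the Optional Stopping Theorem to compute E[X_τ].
E[X_τ] = 16

X_n is a martingale and τ is a bounded-mean stopping time (indeed τ is finite a.s. with bounded expectation since the walk is in a bounded region). By the OST, E[X_τ] = E[X_0] = 16. Equivalently: E[X_τ] = 73 · P(hit 73 first) + 0 · P(hit 0 first) = 73 · (16/73) = 16.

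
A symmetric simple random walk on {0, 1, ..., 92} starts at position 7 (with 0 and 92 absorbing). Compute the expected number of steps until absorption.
E[τ | X_0 = 7] = 595

Let v_k = E[τ | X_0 = k]. Boundary: v_0 = v_92 = 0. Recurrence: v_k = 1 + (v_{k-1} + v_{k+1})/2 for 1 ≤ k ≤ 91. The particular solution to v_k − (v_{k-1} + v_{k+1})/2 = 1 is v_k = −k^2. Adding homogeneous solution A + B k and matching boundaries gives v_k = k (92 − k). Substituting k = 7: v_7 = 7 · 85 = 595.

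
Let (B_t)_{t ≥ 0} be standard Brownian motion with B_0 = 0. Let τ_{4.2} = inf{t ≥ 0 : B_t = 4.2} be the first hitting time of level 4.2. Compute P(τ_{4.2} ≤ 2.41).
P(τ_{4.2} ≤ 2.41) = 2(1 − Φ(4.2/√2.41)) = 2(1 − Φ(2.7055)) ≈ 0.0068

By the reflection principle for standard BM, P(τ_b ≤ t) = 2 · P(B_t ≥ b). Since B_t ~ N(0, t), P(B_t ≥ 4.2) = 1 − Φ(4.2/√t) = 1 − Φ(4.2/√2.41) = 1 − Φ(2.7055) ≈ 0.00341. Doubling: P(τ_{4.2} ≤ 2.41) ≈ 2 · 0.00341 = 0.00682 ≈ 0.0068.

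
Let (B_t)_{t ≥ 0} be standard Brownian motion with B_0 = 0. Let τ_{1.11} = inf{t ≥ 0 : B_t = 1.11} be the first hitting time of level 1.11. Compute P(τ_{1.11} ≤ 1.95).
P(τ_{1.11} ≤ 1.95) = 2(1 − Φ(1.11/√1.95)) = 2(1 − Φ(0.7949)) ≈ 0.4267

By the reflection principle for standard BM, P(τ_b ≤ t) = 2 · P(B_t ≥ b). Since B_t ~ N(0, t), P(B_t ≥ 1.11) = 1 − Φ(1.11/√t) = 1 − Φ(1.11/√1.95) = 1 − Φ(0.7949) ≈ 0.21334. Doubling: P(τ_{1.11} ≤ 1.95) ≈ 2 · 0.21334 = 0.42668 ≈ 0.4267.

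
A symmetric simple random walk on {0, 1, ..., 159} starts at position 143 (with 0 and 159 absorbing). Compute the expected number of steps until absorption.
E[τ | X_0 = 143] = 2288

Let v_k = E[τ | X_0 = k]. Boundary: v_0 = v_159 = 0. Recurrence: v_k = 1 + (v_{k-1} + v_{k+1})/2 for 1 ≤ k ≤ 158. The particular solution to v_k − (v_{k-1} + v_{k+1})/2 = 1 is v_k = −k^2. Adding homogeneous solution A + B k and matching boundaries gives v_k = k (159 − k). Substituting k = 143: v_143 = 143 · 16 = 2288.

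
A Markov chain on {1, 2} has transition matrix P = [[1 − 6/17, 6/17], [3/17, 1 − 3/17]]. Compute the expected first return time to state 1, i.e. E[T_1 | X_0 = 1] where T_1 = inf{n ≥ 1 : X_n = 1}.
E[T_1 | X_0 = 1] = 1/π_1 = 3

For an irreducible recurrent Markov chain with stationary distribution π, E[T_i | X_0 = i] = 1/π_i (Kac's formula). Here π_1 = (3/17)/(6/17 + 3/17) = (3/17)/(9/17) = 1/3, so E[T_1 | X_0 = 1] = 1/π_1 = (6/17 + 3/17)/(3/17) = (9/17)/(3/17) = 3.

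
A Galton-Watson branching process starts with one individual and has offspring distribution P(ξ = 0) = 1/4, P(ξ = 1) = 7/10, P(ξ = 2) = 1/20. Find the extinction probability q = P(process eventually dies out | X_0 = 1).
q = 1

Mean offspring μ = 0·1/4 + 1·7/10 + 2·1/20 = 4/5 ≤ 1. For μ ≤ 1 with offspring not concentrated at 1, the Galton-Watson process goes extinct almost surely, so q = 1.
(Algebraic check: The pgf is f(s) = 1/4 + 7/10·s + 1/20·s². The extinction probability q is the smallest fixed point of f in [0, 1]. Setting s = f(s):
  1/20·s² + (7/10 − 1)·s + 1/4 = 0
  1/20·s² − (1/4 + 1/20)·s + 1/4 = 0
which factors as (s − 1)·(1/20·s − 1/4) = 0, giving roots s = 1 and s = (1/4)/(1/20) = 5. Since 5 ≥ 1, the smallest root in [0, 1] is s = 1.)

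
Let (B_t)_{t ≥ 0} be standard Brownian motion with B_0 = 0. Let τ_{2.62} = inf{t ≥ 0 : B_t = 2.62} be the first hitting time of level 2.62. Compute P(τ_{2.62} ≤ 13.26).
P(τ_{2.62} ≤ 13.26) = 2(1 − Φ(2.62/√13.26)) = 2(1 − Φ(0.7195)) ≈ 0.4718

By the reflection principle for standard BM, P(τ_b ≤ t) = 2 · P(B_t ≥ b). Since B_t ~ N(0, t), P(B_t ≥ 2.62) = 1 − Φ(2.62/√t) = 1 − Φ(2.62/√13.26) = 1 − Φ(0.7195) ≈ 0.23592. Doubling: P(τ_{2.62} ≤ 13.26) ≈ 2 · 0.23592 = 0.47184 ≈ 0.4718.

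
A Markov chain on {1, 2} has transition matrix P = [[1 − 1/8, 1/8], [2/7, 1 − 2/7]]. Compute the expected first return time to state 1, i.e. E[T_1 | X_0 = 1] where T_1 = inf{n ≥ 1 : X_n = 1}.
E[T_1 | X_0 = 1] = 1/π_1 = 23/16

For an irreducible recurrent Markov chain with stationary distribution π, E[T_i | X_0 = i] = 1/π_i (Kac's formula). Here π_1 = (2/7)/(1/8 + 2/7) = (2/7)/(23/56) = 16/23, so E[T_1 | X_0 = 1] = 1/π_1 = (1/8 + 2/7)/(2/7) = (23/56)/(2/7) = 23/16.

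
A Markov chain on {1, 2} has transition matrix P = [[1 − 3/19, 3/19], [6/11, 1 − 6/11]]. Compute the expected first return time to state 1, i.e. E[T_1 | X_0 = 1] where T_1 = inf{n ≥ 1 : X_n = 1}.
E[T_1 | X_0 = 1] = 1/π_1 = 49/38

For an irreducible recurrent Markov chain with stationary distribution π, E[T_i | X_0 = i] = 1/π_i (Kac's formula). Here π_1 = (6/11)/(3/19 + 6/11) = (6/11)/(147/209) = 38/49, so E[T_1 | X_0 = 1] = 1/π_1 = (3/19 + 6/11)/(6/11) = (147/209)/(6/11) = 49/38.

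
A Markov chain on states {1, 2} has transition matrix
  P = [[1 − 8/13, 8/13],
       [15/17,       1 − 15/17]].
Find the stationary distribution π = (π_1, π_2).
π_1 = 195/331, π_2 = 136/331

Solve πP = π with π_1 + π_2 = 1. From πP = π: π_1 · (1 − 8/13) + π_2 · 15/17 = π_1 ⇒ π_2 · 15/17 = π_1 · 8/13 ⇒ π_2/π_1 = (8/13)/(15/17) = 136/195. Together with π_1 + π_2 = 1:
  π_1 = (15/17)/(8/13 + 15/17) = (15/17)/(331/221) = 195/331,
  π_2 = (8/13)/(8/13 + 15/17) = (8/13)/(331/221) = 136/331.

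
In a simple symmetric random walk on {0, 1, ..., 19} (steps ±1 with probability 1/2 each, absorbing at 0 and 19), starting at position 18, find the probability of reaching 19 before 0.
P(hit 19 before 0) = 18/19

Let u_k = P(hit 19 before 0 | start at k). Then u_0 = 0, u_19 = 1, and u_k = u_{k-1}/2 + u_{k+1}/2 for 1 ≤ k ≤ 18. This harmonic recurrence is solved by u_k = k/19, giving u_18 = 18/19.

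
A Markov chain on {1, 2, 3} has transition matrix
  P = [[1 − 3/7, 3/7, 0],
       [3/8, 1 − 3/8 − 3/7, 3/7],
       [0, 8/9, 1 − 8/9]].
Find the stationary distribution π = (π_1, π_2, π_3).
π = (49/132, 14/33, 9/44)

This is a birth-death chain on three states, which satisfies detailed balance: π_1 · P_{12} = π_2 · P_{21} and π_2 · P_{23} = π_3 · P_{32}.
From π_1 · 3/7 = π_2 · 3/8: π_2/π_1 = (3/7)/(3/8) = 8/7.
From π_2 · 3/7 = π_3 · 8/9: π_3/π_2 = (3/7)/(8/9) = 27/56.
Take π_1 proportional to 1; then unnormalized π = (1, 8/7, 27/49). Normalize by dividing by the sum 132/49:
  π = (49/132, 14/33, 9/44).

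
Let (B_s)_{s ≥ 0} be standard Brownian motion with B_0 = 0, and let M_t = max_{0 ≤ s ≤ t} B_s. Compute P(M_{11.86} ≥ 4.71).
P(M_{11.86} ≥ 4.71) = 2·P(B_{11.86} ≥ 4.71) = 2(1 − Φ(4.71/√11.86)) ≈ 0.1714

By the reflection principle for Brownian motion, P(M_t ≥ a) = 2 · P(B_t ≥ a) for a ≥ 0. Since B_t ~ N(0, t), P(B_t ≥ 4.71) = 1 − Φ(4.71/√t) = 1 − Φ(4.71/√11.86) = 1 − Φ(1.3677). So
  P(M_{11.86} ≥ 4.71) = 2(1 − Φ(1.3677)) ≈ 0.1714.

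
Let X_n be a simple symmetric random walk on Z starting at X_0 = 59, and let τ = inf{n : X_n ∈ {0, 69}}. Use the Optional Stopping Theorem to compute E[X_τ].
E[X_τ] = 59

X_n is a martingale and τ is a bounded-mean stopping time (indeed τ is finite a.s. with bounded expectation since the walk is in a bounded region). By the OST, E[X_τ] = E[X_0] = 59. Equivalently: E[X_τ] = 69 · P(hit 69 first) + 0 · P(hit 0 first) = 69 · (59/69) = 59.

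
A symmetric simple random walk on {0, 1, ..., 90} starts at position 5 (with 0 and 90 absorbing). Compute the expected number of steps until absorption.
E[τ | X_0 = 5] = 425

Let v_k = E[τ | X_0 = k]. Boundary: v_0 = v_90 = 0. Recurrence: v_k = 1 + (v_{k-1} + v_{k+1})/2 for 1 ≤ k ≤ 89. The particular solution to v_k − (v_{k-1} + v_{k+1})/2 = 1 is v_k = −k^2. Adding homogeneous solution A + B k and matching boundaries gives v_k = k (90 − k). Substituting k = 5: v_5 = 5 · 85 = 425.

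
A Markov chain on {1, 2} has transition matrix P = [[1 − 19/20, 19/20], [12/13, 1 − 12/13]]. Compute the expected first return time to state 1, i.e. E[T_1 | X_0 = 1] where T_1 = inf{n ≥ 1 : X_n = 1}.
E[T_1 | X_0 = 1] = 1/π_1 = 487/240

For an irreducible recurrent Markov chain with stationary distribution π, E[T_i | X_0 = i] = 1/π_i (Kac's formula). Here π_1 = (12/13)/(19/20 + 12/13) = (12/13)/(487/260) = 240/487, so E[T_1 | X_0 = 1] = 1/π_1 = (19/20 + 12/13)/(12/13) = (487/260)/(12/13) = 487/240.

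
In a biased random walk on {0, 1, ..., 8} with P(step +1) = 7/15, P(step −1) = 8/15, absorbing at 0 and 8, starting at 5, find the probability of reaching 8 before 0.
P(hit 8 before 0) = (1 − (8/7)^5) / (1 − (8/7)^8) = 5474623/11012415

Let u_k denote P(reach 8 before 0 | start at k). Boundary: u_0 = 0, u_8 = 1. Recurrence: u_k = 7/15·u_{k+1} + 8/15·u_{k-1} for 1 ≤ k ≤ 7. Try u_k = A + B·r^k with r = q/p = (8/15)/(7/15) = 8/7. Substitution satisfies the recurrence; boundary conditions give:
  u_k = (1 − r^k) / (1 − r^N) = (1 − (8/7)^5) / (1 − (8/7)^8) = 5474623/11012415.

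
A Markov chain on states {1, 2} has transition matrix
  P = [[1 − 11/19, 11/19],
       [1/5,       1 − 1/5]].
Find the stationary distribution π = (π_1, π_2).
π_1 = 19/74, π_2 = 55/74

Solve πP = π with π_1 + π_2 = 1. From πP = π: π_1 · (1 − 11/19) + π_2 · 1/5 = π_1 ⇒ π_2 · 1/5 = π_1 · 11/19 ⇒ π_2/π_1 = (11/19)/(1/5) = 55/19. Together with π_1 + π_2 = 1:
  π_1 = (1/5)/(11/19 + 1/5) = (1/5)/(74/95) = 19/74,
  π_2 = (11/19)/(11/19 + 1/5) = (11/19)/(74/95) = 55/74.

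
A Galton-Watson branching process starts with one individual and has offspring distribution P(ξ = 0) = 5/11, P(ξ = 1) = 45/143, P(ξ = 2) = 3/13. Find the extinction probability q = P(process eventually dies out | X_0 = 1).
q = 1

Mean offspring μ = 0·5/11 + 1·45/143 + 2·3/13 = 111/143 ≤ 1. For μ ≤ 1 with offspring not concentrated at 1, the Galton-Watson process goes extinct almost surely, so q = 1.
(Algebraic check: The pgf is f(s) = 5/11 + 45/143·s + 3/13·s². The extinction probability q is the smallest fixed point of f in [0, 1]. Setting s = f(s):
  3/13·s² + (45/143 − 1)·s + 5/11 = 0
  3/13·s² − (5/11 + 3/13)·s + 5/11 = 0
which factors as (s − 1)·(3/13·s − 5/11) = 0, giving roots s = 1 and s = (5/11)/(3/13) = 65/33. Since 65/33 ≥ 1, the smallest root in [0, 1] is s = 1.)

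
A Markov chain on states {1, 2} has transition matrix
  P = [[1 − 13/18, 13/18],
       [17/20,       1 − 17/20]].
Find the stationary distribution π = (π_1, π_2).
π_1 = 153/283, π_2 = 130/283

Solve πP = π with π_1 + π_2 = 1. From πP = π: π_1 · (1 − 13/18) + π_2 · 17/20 = π_1 ⇒ π_2 · 17/20 = π_1 · 13/18 ⇒ π_2/π_1 = (13/18)/(17/20) = 130/153. Together with π_1 + π_2 = 1:
  π_1 = (17/20)/(13/18 + 17/20) = (17/20)/(283/180) = 153/283,
  π_2 = (13/18)/(13/18 + 17/20) = (13/18)/(283/180) = 130/283.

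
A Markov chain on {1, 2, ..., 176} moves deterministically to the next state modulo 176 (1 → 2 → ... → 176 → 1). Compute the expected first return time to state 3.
E[T_3 | X_0 = 3] = 176

The chain cycles deterministically, so starting at state 3 it returns in exactly 176 steps. Equivalently, the stationary distribution is uniform π_j = 1/176 for every state j, so by Kac's formula E[T_3] = 1/π_3 = 176.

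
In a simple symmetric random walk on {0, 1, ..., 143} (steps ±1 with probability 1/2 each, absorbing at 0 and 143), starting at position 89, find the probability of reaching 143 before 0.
P(hit 143 before 0) = 89/143

Let u_k = P(hit 143 before 0 | start at k). Then u_0 = 0, u_143 = 1, and u_k = u_{k-1}/2 + u_{k+1}/2 for 1 ≤ k ≤ 142. This harmonic recurrence is solved by u_k = k/143, giving u_89 = 89/143.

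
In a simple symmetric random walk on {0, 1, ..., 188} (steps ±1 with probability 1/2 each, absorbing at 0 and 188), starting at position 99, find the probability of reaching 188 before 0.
P(hit 188 before 0) = 99/188

Let u_k = P(hit 188 before 0 | start at k). Then u_0 = 0, u_188 = 1, and u_k = u_{k-1}/2 + u_{k+1}/2 for 1 ≤ k ≤ 187. This harmonic recurrence is solved by u_k = k/188, giving u_99 = 99/188.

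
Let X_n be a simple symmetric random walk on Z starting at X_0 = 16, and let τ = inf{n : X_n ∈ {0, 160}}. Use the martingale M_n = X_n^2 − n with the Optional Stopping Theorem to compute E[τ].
E[τ] = 2304

M_n = X_n^2 − n is a martingale (since E[X_{n+1}^2 | F_n] = X_n^2 + 1). By OST (τ has finite mean in a bounded region), E[M_τ] = E[M_0] = X_0^2 − 0 = 16^2 = 256. Also E[M_τ] = E[X_τ^2] − E[τ]. The walk exits at 0 or 160, with P(hit 160 first) = 16/160, so E[X_τ^2] = 160^2 · 16/160 + 0 = 2560. Thus E[τ] = E[X_τ^2] − E[M_τ] = 2560 − 256 = 2304 = 16(160 − 16) = 2304.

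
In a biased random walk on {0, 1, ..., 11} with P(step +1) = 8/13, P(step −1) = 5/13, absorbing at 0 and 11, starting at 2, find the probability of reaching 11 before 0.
P(hit 11 before 0) = (1 − (5/8)^2) / (1 − (5/8)^11) = 1744830464/2847035489

Let u_k denote P(reach 11 before 0 | start at k). Boundary: u_0 = 0, u_11 = 1. Recurrence: u_k = 8/13·u_{k+1} + 5/13·u_{k-1} for 1 ≤ k ≤ 10. Try u_k = A + B·r^k with r = q/p = (5/13)/(8/13) = 5/8. Substitution satisfies the recurrence; boundary conditions give:
  u_k = (1 − r^k) / (1 − r^N) = (1 − (5/8)^2) / (1 − (5/8)^11) = 1744830464/2847035489.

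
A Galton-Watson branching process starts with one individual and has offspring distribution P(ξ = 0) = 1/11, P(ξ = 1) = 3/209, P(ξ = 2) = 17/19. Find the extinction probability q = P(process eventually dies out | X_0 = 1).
q = 19/187

The pgf is f(s) = 1/11 + 3/209·s + 17/19·s². The extinction probability q is the smallest fixed point of f in [0, 1]. Setting s = f(s):
  17/19·s² + (3/209 − 1)·s + 1/11 = 0
  17/19·s² − (1/11 + 17/19)·s + 1/11 = 0
which factors as (s − 1)·(17/19·s − 1/11) = 0, giving roots s = 1 and s = (1/11)/(17/19) = 19/187.
Mean offspring μ = 3/209 + 2·17/19 = 377/209 > 1 (supercritical), so q < 1. The extinction probability is the smaller root: q = (1/11)/(17/19) = 19/187.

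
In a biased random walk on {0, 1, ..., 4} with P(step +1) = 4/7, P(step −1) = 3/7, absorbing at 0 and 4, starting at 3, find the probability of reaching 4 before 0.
P(hit 4 before 0) = (1 − (3/4)^3) / (1 − (3/4)^4) = 148/175

Let u_k denote P(reach 4 before 0 | start at k). Boundary: u_0 = 0, u_4 = 1. Recurrence: u_k = 4/7·u_{k+1} + 3/7·u_{k-1} for 1 ≤ k ≤ 3. Try u_k = A + B·r^k with r = q/p = (3/7)/(4/7) = 3/4. Substitution satisfies the recurrence; boundary conditions give:
  u_k = (1 − r^k) / (1 − r^N) = (1 − (3/4)^3) / (1 − (3/4)^4) = 148/175.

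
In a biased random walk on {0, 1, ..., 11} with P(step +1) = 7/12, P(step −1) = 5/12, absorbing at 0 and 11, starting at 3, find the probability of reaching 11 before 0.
P(hit 11 before 0) = (1 − (5/7)^3) / (1 − (5/7)^11) = 628363309/964249309

Let u_k denote P(reach 11 before 0 | start at k). Boundary: u_0 = 0, u_11 = 1. Recurrence: u_k = 7/12·u_{k+1} + 5/12·u_{k-1} for 1 ≤ k ≤ 10. Try u_k = A + B·r^k with r = q/p = (5/12)/(7/12) = 5/7. Substitution satisfies the recurrence; boundary conditions give:
  u_k = (1 − r^k) / (1 − r^N) = (1 − (5/7)^3) / (1 − (5/7)^11) = 628363309/964249309.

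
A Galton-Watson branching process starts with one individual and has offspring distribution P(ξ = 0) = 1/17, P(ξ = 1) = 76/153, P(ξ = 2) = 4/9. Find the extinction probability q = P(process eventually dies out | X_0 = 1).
q = 9/68

The pgf is f(s) = 1/17 + 76/153·s + 4/9·s². The extinction probability q is the smallest fixed point of f in [0, 1]. Setting s = f(s):
  4/9·s² + (76/153 − 1)·s + 1/17 = 0
  4/9·s² − (1/17 + 4/9)·s + 1/17 = 0
which factors as (s − 1)·(4/9·s − 1/17) = 0, giving roots s = 1 and s = (1/17)/(4/9) = 9/68.
Mean offspring μ = 76/153 + 2·4/9 = 212/153 > 1 (supercritical), so q < 1. The extinction probability is the smaller root: q = (1/17)/(4/9) = 9/68.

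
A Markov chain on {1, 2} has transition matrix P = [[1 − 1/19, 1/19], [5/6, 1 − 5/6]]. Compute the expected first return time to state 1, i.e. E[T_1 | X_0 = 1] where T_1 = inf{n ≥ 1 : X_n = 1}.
E[T_1 | X_0 = 1] = 1/π_1 = 101/95

For an irreducible recurrent Markov chain with stationary distribution π, E[T_i | X_0 = i] = 1/π_i (Kac's formula). Here π_1 = (5/6)/(1/19 + 5/6) = (5/6)/(101/114) = 95/101, so E[T_1 | X_0 = 1] = 1/π_1 = (1/19 + 5/6)/(5/6) = (101/114)/(5/6) = 101/95.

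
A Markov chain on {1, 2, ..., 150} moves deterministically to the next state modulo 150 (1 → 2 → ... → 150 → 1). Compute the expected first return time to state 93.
E[T_93 | X_0 = 93] = 150

The chain cycles deterministically, so starting at state 93 it returns in exactly 150 steps. Equivalently, the stationary distribution is uniform π_j = 1/150 for every state j, so by Kac's formula E[T_93] = 1/π_93 = 150.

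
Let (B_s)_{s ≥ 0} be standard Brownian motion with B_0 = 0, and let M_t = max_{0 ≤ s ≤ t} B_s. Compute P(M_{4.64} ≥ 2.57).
P(M_{4.64} ≥ 2.57) = 2·P(B_{4.64} ≥ 2.57) = 2(1 − Φ(2.57/√4.64)) ≈ 0.2328

By the reflection principle for Brownian motion, P(M_t ≥ a) = 2 · P(B_t ≥ a) for a ≥ 0. Since B_t ~ N(0, t), P(B_t ≥ 2.57) = 1 − Φ(2.57/√t) = 1 − Φ(2.57/√4.64) = 1 − Φ(1.1931). So
  P(M_{4.64} ≥ 2.57) = 2(1 − Φ(1.1931)) ≈ 0.2328.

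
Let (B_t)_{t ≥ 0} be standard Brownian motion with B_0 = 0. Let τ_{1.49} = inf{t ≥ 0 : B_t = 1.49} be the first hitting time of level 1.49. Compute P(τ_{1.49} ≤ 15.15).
P(τ_{1.49} ≤ 15.15) = 2(1 − Φ(1.49/√15.15)) = 2(1 − Φ(0.3828)) ≈ 0.7019

By the reflection principle for standard BM, P(τ_b ≤ t) = 2 · P(B_t ≥ b). Since B_t ~ N(0, t), P(B_t ≥ 1.49) = 1 − Φ(1.49/√t) = 1 − Φ(1.49/√15.15) = 1 − Φ(0.3828) ≈ 0.35093. Doubling: P(τ_{1.49} ≤ 15.15) ≈ 2 · 0.35093 = 0.70186 ≈ 0.7019.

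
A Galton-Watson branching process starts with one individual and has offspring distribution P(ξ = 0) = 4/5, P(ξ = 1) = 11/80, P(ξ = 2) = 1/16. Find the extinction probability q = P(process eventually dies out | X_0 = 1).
q = 1

Mean offspring μ = 0·4/5 + 1·11/80 + 2·1/16 = 21/80 ≤ 1. For μ ≤ 1 with offspring not concentrated at 1, the Galton-Watson process goes extinct almost surely, so q = 1.
(Algebraic check: The pgf is f(s) = 4/5 + 11/80·s + 1/16·s². The extinction probability q is the smallest fixed point of f in [0, 1]. Setting s = f(s):
  1/16·s² + (11/80 − 1)·s + 4/5 = 0
  1/16·s² − (4/5 + 1/16)·s + 4/5 = 0
which factors as (s − 1)·(1/16·s − 4/5) = 0, giving roots s = 1 and s = (4/5)/(1/16) = 64/5. Since 64/5 ≥ 1, the smallest root in [0, 1] is s = 1.)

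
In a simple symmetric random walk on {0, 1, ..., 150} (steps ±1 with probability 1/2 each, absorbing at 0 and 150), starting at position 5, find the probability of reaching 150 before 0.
P(hit 150 before 0) = 5/150 = 1/30

Let u_k = P(hit 150 before 0 | start at k). Then u_0 = 0, u_150 = 1, and u_k = u_{k-1}/2 + u_{k+1}/2 for 1 ≤ k ≤ 149. This harmonic recurrence is solved by u_k = k/150, giving u_5 = 5/150 = 1/30.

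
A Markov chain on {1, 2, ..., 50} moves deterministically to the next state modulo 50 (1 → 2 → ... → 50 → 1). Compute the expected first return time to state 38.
E[T_38 | X_0 = 38] = 50

The chain cycles deterministically, so starting at state 38 it returns in exactly 50 steps. Equivalently, the stationary distribution is uniform π_j = 1/50 for every state j, so by Kac's formula E[T_38] = 1/π_38 = 50.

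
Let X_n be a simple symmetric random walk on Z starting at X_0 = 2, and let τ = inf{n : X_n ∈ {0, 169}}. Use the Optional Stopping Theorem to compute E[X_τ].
E[X_τ] = 2

X_n is a martingale and τ is a bounded-mean stopping time (indeed τ is finite a.s. with bounded expectation since the walk is in a bounded region). By the OST, E[X_τ] = E[X_0] = 2. Equivalently: E[X_τ] = 169 · P(hit 169 first) + 0 · P(hit 0 first) = 169 · (2/169) = 2.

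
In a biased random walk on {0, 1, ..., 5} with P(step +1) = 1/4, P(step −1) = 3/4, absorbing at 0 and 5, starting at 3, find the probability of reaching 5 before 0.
P(hit 5 before 0) = (1 − (3)^3) / (1 − (3)^5) = 13/121

Let u_k denote P(reach 5 before 0 | start at k). Boundary: u_0 = 0, u_5 = 1. Recurrence: u_k = 1/4·u_{k+1} + 3/4·u_{k-1} for 1 ≤ k ≤ 4. Try u_k = A + B·r^k with r = q/p = (3/4)/(1/4) = 3. Substitution satisfies the recurrence; boundary conditions give:
  u_k = (1 − r^k) / (1 − r^N) = (1 − (3)^3) / (1 − (3)^5) = 13/121.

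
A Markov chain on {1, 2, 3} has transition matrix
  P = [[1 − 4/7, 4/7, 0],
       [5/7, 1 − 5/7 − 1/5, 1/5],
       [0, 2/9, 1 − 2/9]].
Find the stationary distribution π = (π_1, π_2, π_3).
π = (25/63, 20/63, 2/7)

This is a birth-death chain on three states, which satisfies detailed balance: π_1 · P_{12} = π_2 · P_{21} and π_2 · P_{23} = π_3 · P_{32}.
From π_1 · 4/7 = π_2 · 5/7: π_2/π_1 = (4/7)/(5/7) = 4/5.
From π_2 · 1/5 = π_3 · 2/9: π_3/π_2 = (1/5)/(2/9) = 9/10.
Take π_1 proportional to 1; then unnormalized π = (1, 4/5, 18/25). Normalize by dividing by the sum 63/25:
  π = (25/63, 20/63, 2/7).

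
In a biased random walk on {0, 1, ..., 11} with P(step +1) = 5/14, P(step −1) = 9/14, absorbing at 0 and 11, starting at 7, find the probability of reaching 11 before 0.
P(hit 11 before 0) = (1 − (9/5)^7) / (1 − (9/5)^11) = 735131875/7833057871

Let u_k denote P(reach 11 before 0 | start at k). Boundary: u_0 = 0, u_11 = 1. Recurrence: u_k = 5/14·u_{k+1} + 9/14·u_{k-1} for 1 ≤ k ≤ 10. Try u_k = A + B·r^k with r = q/p = (9/14)/(5/14) = 9/5. Substitution satisfies the recurrence; boundary conditions give:
  u_k = (1 − r^k) / (1 − r^N) = (1 − (9/5)^7) / (1 − (9/5)^11) = 735131875/7833057871.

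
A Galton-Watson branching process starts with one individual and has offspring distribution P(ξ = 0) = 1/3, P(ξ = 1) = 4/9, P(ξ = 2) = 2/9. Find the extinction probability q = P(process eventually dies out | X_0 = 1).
q = 1

Mean offspring μ = 0·1/3 + 1·4/9 + 2·2/9 = 8/9 ≤ 1. For μ ≤ 1 with offspring not concentrated at 1, the Galton-Watson process goes extinct almost surely, so q = 1.
(Algebraic check: The pgf is f(s) = 1/3 + 4/9·s + 2/9·s². The extinction probability q is the smallest fixed point of f in [0, 1]. Setting s = f(s):
  2/9·s² + (4/9 − 1)·s + 1/3 = 0
  2/9·s² − (1/3 + 2/9)·s + 1/3 = 0
which factors as (s − 1)·(2/9·s − 1/3) = 0, giving roots s = 1 and s = (1/3)/(2/9) = 3/2. Since 3/2 ≥ 1, the smallest root in [0, 1] is s = 1.)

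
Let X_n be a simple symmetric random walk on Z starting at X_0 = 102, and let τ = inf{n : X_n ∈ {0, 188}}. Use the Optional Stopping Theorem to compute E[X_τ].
E[X_τ] = 102

X_n is a martingale and τ is a bounded-mean stopping time (indeed τ is finite a.s. with bounded expectation since the walk is in a bounded region). By the OST, E[X_τ] = E[X_0] = 102. Equivalently: E[X_τ] = 188 · P(hit 188 first) + 0 · P(hit 0 first) = 188 · (102/188) = 102.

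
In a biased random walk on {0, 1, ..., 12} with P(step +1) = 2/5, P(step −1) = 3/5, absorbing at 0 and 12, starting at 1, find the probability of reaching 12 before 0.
P(hit 12 before 0) = (1 − (3/2)^1) / (1 − (3/2)^12) = 2048/527345

Let u_k denote P(reach 12 before 0 | start at k). Boundary: u_0 = 0, u_12 = 1. Recurrence: u_k = 2/5·u_{k+1} + 3/5·u_{k-1} for 1 ≤ k ≤ 11. Try u_k = A + B·r^k with r = q/p = (3/5)/(2/5) = 3/2. Substitution satisfies the recurrence; boundary conditions give:
  u_k = (1 − r^k) / (1 − r^N) = (1 − (3/2)^1) / (1 − (3/2)^12) = 2048/527345.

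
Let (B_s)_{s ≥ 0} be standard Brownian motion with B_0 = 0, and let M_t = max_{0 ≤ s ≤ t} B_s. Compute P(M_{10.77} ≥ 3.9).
P(M_{10.77} ≥ 3.9) = 2·P(B_{10.77} ≥ 3.9) = 2(1 − Φ(3.9/√10.77)) ≈ 0.2347

By the reflection principle for Brownian motion, P(M_t ≥ a) = 2 · P(B_t ≥ a) for a ≥ 0. Since B_t ~ N(0, t), P(B_t ≥ 3.9) = 1 − Φ(3.9/√t) = 1 − Φ(3.9/√10.77) = 1 − Φ(1.1884). So
  P(M_{10.77} ≥ 3.9) = 2(1 − Φ(1.1884)) ≈ 0.2347.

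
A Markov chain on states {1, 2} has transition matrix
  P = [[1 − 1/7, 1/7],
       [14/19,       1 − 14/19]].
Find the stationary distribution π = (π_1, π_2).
π_1 = 98/117, π_2 = 19/117

Solve πP = π with π_1 + π_2 = 1. From πP = π: π_1 · (1 − 1/7) + π_2 · 14/19 = π_1 ⇒ π_2 · 14/19 = π_1 · 1/7 ⇒ π_2/π_1 = (1/7)/(14/19) = 19/98. Together with π_1 + π_2 = 1:
  π_1 = (14/19)/(1/7 + 14/19) = (14/19)/(117/133) = 98/117,
  π_2 = (1/7)/(1/7 + 14/19) = (1/7)/(117/133) = 19/117.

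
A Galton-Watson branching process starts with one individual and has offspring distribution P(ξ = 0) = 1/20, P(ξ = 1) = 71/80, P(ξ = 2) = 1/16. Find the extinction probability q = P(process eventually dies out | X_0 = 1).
q = 4/5

The pgf is f(s) = 1/20 + 71/80·s + 1/16·s². The extinction probability q is the smallest fixed point of f in [0, 1]. Setting s = f(s):
  1/16·s² + (71/80 − 1)·s + 1/20 = 0
  1/16·s² − (1/20 + 1/16)·s + 1/20 = 0
which factors as (s − 1)·(1/16·s − 1/20) = 0, giving roots s = 1 and s = (1/20)/(1/16) = 4/5.
Mean offspring μ = 71/80 + 2·1/16 = 81/80 > 1 (supercritical), so q < 1. The extinction probability is the smaller root: q = (1/20)/(1/16) = 4/5.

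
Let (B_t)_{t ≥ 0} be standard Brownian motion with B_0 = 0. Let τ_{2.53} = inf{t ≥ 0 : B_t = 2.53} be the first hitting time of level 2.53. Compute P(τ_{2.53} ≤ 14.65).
P(τ_{2.53} ≤ 14.65) = 2(1 − Φ(2.53/√14.65)) = 2(1 − Φ(0.6610)) ≈ 0.5086

By the reflection principle for standard BM, P(τ_b ≤ t) = 2 · P(B_t ≥ b). Since B_t ~ N(0, t), P(B_t ≥ 2.53) = 1 − Φ(2.53/√t) = 1 − Φ(2.53/√14.65) = 1 − Φ(0.6610) ≈ 0.25431. Doubling: P(τ_{2.53} ≤ 14.65) ≈ 2 · 0.25431 = 0.50862 ≈ 0.5086.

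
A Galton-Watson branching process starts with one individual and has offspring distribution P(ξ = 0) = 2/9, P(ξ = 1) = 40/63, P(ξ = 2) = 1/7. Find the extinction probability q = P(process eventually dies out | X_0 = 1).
q = 1

Mean offspring μ = 0·2/9 + 1·40/63 + 2·1/7 = 58/63 ≤ 1. For μ ≤ 1 with offspring not concentrated at 1, the Galton-Watson process goes extinct almost surely, so q = 1.
(Algebraic check: The pgf is f(s) = 2/9 + 40/63·s + 1/7·s². The extinction probability q is the smallest fixed point of f in [0, 1]. Setting s = f(s):
  1/7·s² + (40/63 − 1)·s + 2/9 = 0
  1/7·s² − (2/9 + 1/7)·s + 2/9 = 0
which factors as (s − 1)·(1/7·s − 2/9) = 0, giving roots s = 1 and s = (2/9)/(1/7) = 14/9. Since 14/9 ≥ 1, the smallest root in [0, 1] is s = 1.)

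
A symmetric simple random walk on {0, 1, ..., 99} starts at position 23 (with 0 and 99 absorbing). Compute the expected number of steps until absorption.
E[τ | X_0 = 23] = 1748

Let v_k = E[τ | X_0 = k]. Boundary: v_0 = v_99 = 0. Recurrence: v_k = 1 + (v_{k-1} + v_{k+1})/2 for 1 ≤ k ≤ 98. The particular solution to v_k − (v_{k-1} + v_{k+1})/2 = 1 is v_k = −k^2. Adding homogeneous solution A + B k and matching boundaries gives v_k = k (99 − k). Substituting k = 23: v_23 = 23 · 76 = 1748.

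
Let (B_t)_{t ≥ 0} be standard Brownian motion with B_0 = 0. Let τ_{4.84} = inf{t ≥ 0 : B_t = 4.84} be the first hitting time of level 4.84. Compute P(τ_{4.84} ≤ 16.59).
P(τ_{4.84} ≤ 16.59) = 2(1 − Φ(4.84/√16.59)) = 2(1 − Φ(1.1883)) ≈ 0.2347

By the reflection principle for standard BM, P(τ_b ≤ t) = 2 · P(B_t ≥ b). Since B_t ~ N(0, t), P(B_t ≥ 4.84) = 1 − Φ(4.84/√t) = 1 − Φ(4.84/√16.59) = 1 − Φ(1.1883) ≈ 0.11736. Doubling: P(τ_{4.84} ≤ 16.59) ≈ 2 · 0.11736 = 0.23472 ≈ 0.2347.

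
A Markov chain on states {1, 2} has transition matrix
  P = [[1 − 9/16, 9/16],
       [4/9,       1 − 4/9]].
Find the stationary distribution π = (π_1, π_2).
π_1 = 64/145, π_2 = 81/145

Solve πP = π with π_1 + π_2 = 1. From πP = π: π_1 · (1 − 9/16) + π_2 · 4/9 = π_1 ⇒ π_2 · 4/9 = π_1 · 9/16 ⇒ π_2/π_1 = (9/16)/(4/9) = 81/64. Together with π_1 + π_2 = 1:
  π_1 = (4/9)/(9/16 + 4/9) = (4/9)/(145/144) = 64/145,
  π_2 = (9/16)/(9/16 + 4/9) = (9/16)/(145/144) = 81/145.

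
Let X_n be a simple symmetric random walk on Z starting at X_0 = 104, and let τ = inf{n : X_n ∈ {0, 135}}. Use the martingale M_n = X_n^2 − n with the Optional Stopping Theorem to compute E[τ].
E[τ] = 3224

M_n = X_n^2 − n is a martingale (since E[X_{n+1}^2 | F_n] = X_n^2 + 1). By OST (τ has finite mean in a bounded region), E[M_τ] = E[M_0] = X_0^2 − 0 = 104^2 = 10816. Also E[M_τ] = E[X_τ^2] − E[τ]. The walk exits at 0 or 135, with P(hit 135 first) = 104/135, so E[X_τ^2] = 135^2 · 104/135 + 0 = 14040. Thus E[τ] = E[X_τ^2] − E[M_τ] = 14040 − 10816 = 3224 = 104(135 − 104) = 3224.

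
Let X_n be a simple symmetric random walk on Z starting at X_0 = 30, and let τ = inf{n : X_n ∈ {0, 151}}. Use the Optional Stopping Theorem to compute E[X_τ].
E[X_τ] = 30

X_n is a martingale and τ is a bounded-mean stopping time (indeed τ is finite a.s. with bounded expectation since the walk is in a bounded region). By the OST, E[X_τ] = E[X_0] = 30. Equivalently: E[X_τ] = 151 · P(hit 151 first) + 0 · P(hit 0 first) = 151 · (30/151) = 30.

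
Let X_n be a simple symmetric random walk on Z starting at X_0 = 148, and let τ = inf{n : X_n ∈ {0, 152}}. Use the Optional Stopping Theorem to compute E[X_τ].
E[X_τ] = 148

X_n is a martingale and τ is a bounded-mean stopping time (indeed τ is finite a.s. with bounded expectation since the walk is in a bounded region). By the OST, E[X_τ] = E[X_0] = 148. Equivalently: E[X_τ] = 152 · P(hit 152 first) + 0 · P(hit 0 first) = 152 · (148/152) = 148.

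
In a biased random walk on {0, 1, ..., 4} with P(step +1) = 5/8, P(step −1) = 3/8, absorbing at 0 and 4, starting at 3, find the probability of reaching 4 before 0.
P(hit 4 before 0) = (1 − (3/5)^3) / (1 − (3/5)^4) = 245/272

Let u_k denote P(reach 4 before 0 | start at k). Boundary: u_0 = 0, u_4 = 1. Recurrence: u_k = 5/8·u_{k+1} + 3/8·u_{k-1} for 1 ≤ k ≤ 3. Try u_k = A + B·r^k with r = q/p = (3/8)/(5/8) = 3/5. Substitution satisfies the recurrence; boundary conditions give:
  u_k = (1 − r^k) / (1 − r^N) = (1 − (3/5)^3) / (1 − (3/5)^4) = 245/272.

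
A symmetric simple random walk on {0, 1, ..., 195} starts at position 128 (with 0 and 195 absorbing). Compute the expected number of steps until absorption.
E[τ | X_0 = 128] = 8576

Let v_k = E[τ | X_0 = k]. Boundary: v_0 = v_195 = 0. Recurrence: v_k = 1 + (v_{k-1} + v_{k+1})/2 for 1 ≤ k ≤ 194. The particular solution to v_k − (v_{k-1} + v_{k+1})/2 = 1 is v_k = −k^2. Adding homogeneous solution A + B k and matching boundaries gives v_k = k (195 − k). Substituting k = 128: v_128 = 128 · 67 = 8576.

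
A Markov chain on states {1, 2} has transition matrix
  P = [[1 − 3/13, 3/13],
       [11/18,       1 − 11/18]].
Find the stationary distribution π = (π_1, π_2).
π_1 = 143/197, π_2 = 54/197

Solve πP = π with π_1 + π_2 = 1. From πP = π: π_1 · (1 − 3/13) + π_2 · 11/18 = π_1 ⇒ π_2 · 11/18 = π_1 · 3/13 ⇒ π_2/π_1 = (3/13)/(11/18) = 54/143. Together with π_1 + π_2 = 1:
  π_1 = (11/18)/(3/13 + 11/18) = (11/18)/(197/234) = 143/197,
  π_2 = (3/13)/(3/13 + 11/18) = (3/13)/(197/234) = 54/197.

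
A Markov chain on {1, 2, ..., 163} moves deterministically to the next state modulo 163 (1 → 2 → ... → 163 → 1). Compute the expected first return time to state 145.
E[T_145 | X_0 = 145] = 163

The chain cycles deterministically, so starting at state 145 it returns in exactly 163 steps. Equivalently, the stationary distribution is uniform π_j = 1/163 for every state j, so by Kac's formula E[T_145] = 1/π_145 = 163.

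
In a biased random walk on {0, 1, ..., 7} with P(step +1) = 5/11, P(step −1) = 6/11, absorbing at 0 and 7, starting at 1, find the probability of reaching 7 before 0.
P(hit 7 before 0) = (1 − (6/5)^1) / (1 − (6/5)^7) = 15625/201811

Let u_k denote P(reach 7 before 0 | start at k). Boundary: u_0 = 0, u_7 = 1. Recurrence: u_k = 5/11·u_{k+1} + 6/11·u_{k-1} for 1 ≤ k ≤ 6. Try u_k = A + B·r^k with r = q/p = (6/11)/(5/11) = 6/5. Substitution satisfies the recurrence; boundary conditions give:
  u_k = (1 − r^k) / (1 − r^N) = (1 − (6/5)^1) / (1 − (6/5)^7) = 15625/201811.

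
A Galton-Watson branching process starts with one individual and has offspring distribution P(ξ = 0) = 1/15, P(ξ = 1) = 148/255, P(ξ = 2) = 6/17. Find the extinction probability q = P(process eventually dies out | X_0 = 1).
q = 17/90

The pgf is f(s) = 1/15 + 148/255·s + 6/17·s². The extinction probability q is the smallest fixed point of f in [0, 1]. Setting s = f(s):
  6/17·s² + (148/255 − 1)·s + 1/15 = 0
  6/17·s² − (1/15 + 6/17)·s + 1/15 = 0
which factors as (s − 1)·(6/17·s − 1/15) = 0, giving roots s = 1 and s = (1/15)/(6/17) = 17/90.
Mean offspring μ = 148/255 + 2·6/17 = 328/255 > 1 (supercritical), so q < 1. The extinction probability is the smaller root: q = (1/15)/(6/17) = 17/90.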